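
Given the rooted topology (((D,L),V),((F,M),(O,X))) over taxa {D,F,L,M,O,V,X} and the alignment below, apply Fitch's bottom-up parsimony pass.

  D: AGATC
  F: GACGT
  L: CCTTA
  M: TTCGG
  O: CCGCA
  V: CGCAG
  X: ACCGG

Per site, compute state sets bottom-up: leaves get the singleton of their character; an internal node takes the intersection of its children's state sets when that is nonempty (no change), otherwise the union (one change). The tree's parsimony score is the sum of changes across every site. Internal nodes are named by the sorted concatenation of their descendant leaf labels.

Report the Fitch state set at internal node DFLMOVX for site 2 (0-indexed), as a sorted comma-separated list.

C

site 0, node DL: D={A} ∪ L={C} → {A,C} (+1)
site 0, node DLV: DL={A,C} ∩ V={C} → {C} (+0)
site 0, node FM: F={G} ∪ M={T} → {G,T} (+1)
site 0, node OX: O={C} ∪ X={A} → {A,C} (+1)
site 0, node FMOX: FM={G,T} ∪ OX={A,C} → {A,C,G,T} (+1)
site 0, node DFLMOVX: DLV={C} ∩ FMOX={A,C,G,T} → {C} (+0)
site 1, node DL: D={G} ∪ L={C} → {C,G} (+1)
site 1, node DLV: DL={C,G} ∩ V={G} → {G} (+0)
site 1, node FM: F={A} ∪ M={T} → {A,T} (+1)
site 1, node OX: O={C} ∩ X={C} → {C} (+0)
site 1, node FMOX: FM={A,T} ∪ OX={C} → {A,C,T} (+1)
site 1, node DFLMOVX: DLV={G} ∪ FMOX={A,C,T} → {A,C,G,T} (+1)
site 2, node DL: D={A} ∪ L={T} → {A,T} (+1)
site 2, node DLV: DL={A,T} ∪ V={C} → {A,C,T} (+1)
site 2, node FM: F={C} ∩ M={C} → {C} (+0)
site 2, node OX: O={G} ∪ X={C} → {C,G} (+1)
site 2, node FMOX: FM={C} ∩ OX={C,G} → {C} (+0)
site 2, node DFLMOVX: DLV={A,C,T} ∩ FMOX={C} → {C} (+0)
site 3, node DL: D={T} ∩ L={T} → {T} (+0)
site 3, node DLV: DL={T} ∪ V={A} → {A,T} (+1)
site 3, node FM: F={G} ∩ M={G} → {G} (+0)
site 3, node OX: O={C} ∪ X={G} → {C,G} (+1)
site 3, node FMOX: FM={G} ∩ OX={C,G} → {G} (+0)
site 3, node DFLMOVX: DLV={A,T} ∪ FMOX={G} → {A,G,T} (+1)
site 4, node DL: D={C} ∪ L={A} → {A,C} (+1)
site 4, node DLV: DL={A,C} ∪ V={G} → {A,C,G} (+1)
site 4, node FM: F={T} ∪ M={G} → {G,T} (+1)
site 4, node OX: O={A} ∪ X={G} → {A,G} (+1)
site 4, node FMOX: FM={G,T} ∩ OX={A,G} → {G} (+0)
site 4, node DFLMOVX: DLV={A,C,G} ∩ FMOX={G} → {G} (+0)
per-site changes: [4, 4, 3, 3, 4]; total = 18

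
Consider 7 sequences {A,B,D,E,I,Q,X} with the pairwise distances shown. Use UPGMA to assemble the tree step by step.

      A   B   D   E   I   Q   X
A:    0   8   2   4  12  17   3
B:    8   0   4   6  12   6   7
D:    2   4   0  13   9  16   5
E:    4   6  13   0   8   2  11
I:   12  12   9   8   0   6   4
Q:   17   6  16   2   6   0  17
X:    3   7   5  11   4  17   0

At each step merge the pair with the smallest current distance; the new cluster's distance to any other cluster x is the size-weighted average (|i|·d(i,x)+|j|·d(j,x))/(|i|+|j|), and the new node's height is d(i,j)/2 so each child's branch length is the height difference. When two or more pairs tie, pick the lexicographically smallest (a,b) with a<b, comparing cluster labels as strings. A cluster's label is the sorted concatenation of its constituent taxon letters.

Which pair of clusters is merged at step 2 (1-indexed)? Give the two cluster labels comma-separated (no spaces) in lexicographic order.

step 1: merge (A,D) at d=2; branch lengths A→1, D→1; new cluster AD
  updated: d(AD,B)=6, d(AD,E)=17/2, d(AD,I)=21/2, d(AD,Q)=33/2, d(AD,X)=4
step 2: merge (E,Q) at d=2; branch lengths E→1, Q→1; new cluster EQ
  updated: d(AD,EQ)=25/2, d(B,EQ)=6, d(EQ,I)=7, d(EQ,X)=14
step 3: merge (AD,X) at d=4; branch lengths AD→1, X→2; new cluster ADX
  updated: d(ADX,B)=19/3, d(ADX,EQ)=13, d(ADX,I)=25/3
step 4: merge (B,EQ) at d=6; branch lengths B→3, EQ→2; new cluster BEQ
  updated: d(ADX,BEQ)=97/9, d(BEQ,I)=26/3
step 5: merge (ADX,I) at d=25/3; branch lengths ADX→13/6, I→25/6; new cluster ADIX
  updated: d(ADIX,BEQ)=41/4
step 6: merge (ADIX,BEQ) at d=41/4; branch lengths ADIX→23/24, BEQ→17/8; new cluster ABDEIQX
final tree: ((((A:1,D:1):1,X:2):13/6,I:25/6):23/24,(B:3,(E:1,Q:1):2):17/8)
total length: 257/12

E,Q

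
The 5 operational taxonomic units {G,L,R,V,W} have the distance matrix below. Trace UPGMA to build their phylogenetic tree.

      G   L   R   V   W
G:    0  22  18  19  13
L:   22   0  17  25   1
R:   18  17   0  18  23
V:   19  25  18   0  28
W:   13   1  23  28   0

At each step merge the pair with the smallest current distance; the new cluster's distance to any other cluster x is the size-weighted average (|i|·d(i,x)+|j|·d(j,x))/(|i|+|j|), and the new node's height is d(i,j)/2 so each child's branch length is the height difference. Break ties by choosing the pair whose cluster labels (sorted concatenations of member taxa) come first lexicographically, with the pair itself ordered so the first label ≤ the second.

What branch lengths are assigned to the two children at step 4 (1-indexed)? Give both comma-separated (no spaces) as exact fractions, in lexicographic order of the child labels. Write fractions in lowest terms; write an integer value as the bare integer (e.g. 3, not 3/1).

iteration 1: select L,W (d=1); attach at lengths (1/2, 1/2); label the merged cluster LW
  updated: d(G,LW)=35/2, d(LW,R)=20, d(LW,V)=53/2
iteration 2: select G,LW (d=35/2); attach at lengths (35/4, 33/4); label the merged cluster GLW
  updated: d(GLW,R)=58/3, d(GLW,V)=24
iteration 3: select R,V (d=18); attach at lengths (9, 9); label the merged cluster RV
  updated: d(GLW,RV)=65/3
iteration 4: select GLW,RV (d=65/3); attach at lengths (25/12, 11/6); label the merged cluster GLRVW
final tree: ((G:35/4,(L:1/2,W:1/2):33/4):25/12,(R:9,V:9):11/6)
total length: 479/12

25/12,11/6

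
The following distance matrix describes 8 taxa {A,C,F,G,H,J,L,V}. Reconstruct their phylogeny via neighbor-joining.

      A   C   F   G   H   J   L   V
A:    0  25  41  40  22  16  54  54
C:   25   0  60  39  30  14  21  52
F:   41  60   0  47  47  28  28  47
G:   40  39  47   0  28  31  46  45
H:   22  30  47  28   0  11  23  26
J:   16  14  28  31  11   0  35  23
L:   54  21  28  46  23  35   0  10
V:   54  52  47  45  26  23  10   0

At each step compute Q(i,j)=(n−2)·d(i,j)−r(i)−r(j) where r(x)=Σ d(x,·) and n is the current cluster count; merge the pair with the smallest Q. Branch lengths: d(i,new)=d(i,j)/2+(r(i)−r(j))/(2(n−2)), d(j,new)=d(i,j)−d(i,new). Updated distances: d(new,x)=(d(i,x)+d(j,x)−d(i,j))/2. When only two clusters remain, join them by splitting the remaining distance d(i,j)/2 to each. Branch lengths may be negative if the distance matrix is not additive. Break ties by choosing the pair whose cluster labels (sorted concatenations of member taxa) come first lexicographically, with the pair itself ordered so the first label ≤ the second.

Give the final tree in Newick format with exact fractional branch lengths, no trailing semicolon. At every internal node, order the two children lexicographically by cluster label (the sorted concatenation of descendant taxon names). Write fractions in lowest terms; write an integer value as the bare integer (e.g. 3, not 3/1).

(((((A:377/32,C:423/32):103/48,J:17/48):267/64,H:437/64):123/64,(F:221/10,(L:5/3,V:25/3):52/5):451/64):1309/128,G:1309/128)

iteration 1: select L,V (d=10, Q=-414); attach at lengths (5/3, 25/3); label the merged cluster LV
  updated: d(A,LV)=49, d(C,LV)=63/2, d(F,LV)=65/2, d(G,LV)=81/2, d(H,LV)=39/2, d(J,LV)=24
iteration 2: select F,LV (d=65/2, Q=-290); attach at lengths (221/10, 52/5); label the merged cluster FLV
  updated: d(A,FLV)=115/4, d(C,FLV)=59/2, d(FLV,G)=55/2, d(FLV,H)=17, d(FLV,J)=39/4
iteration 3: select A,C (d=25, Q=-677/4); attach at lengths (377/32, 423/32); label the merged cluster AC
  updated: d(AC,FLV)=133/8, d(AC,G)=27, d(AC,H)=27/2, d(AC,J)=5/2
iteration 4: select AC,J (d=5/2, Q=-851/8); attach at lengths (103/48, 17/48); label the merged cluster ACJ
  updated: d(ACJ,FLV)=191/16, d(ACJ,G)=111/4, d(ACJ,H)=11
iteration 5: select ACJ,H (d=11, Q=-1355/16); attach at lengths (267/64, 437/64); label the merged cluster ACHJ
  updated: d(ACHJ,FLV)=287/32, d(ACHJ,G)=179/8
iteration 6: select ACHJ,FLV (d=287/32, Q=-1883/32); attach at lengths (123/64, 451/64); label the merged cluster ACFHJLV
  updated: d(ACFHJLV,G)=1309/64
iteration 7: select ACFHJLV,G (d=1309/64); attach at lengths (1309/128, 1309/128); label the merged cluster ACFGHJLV
final tree: (((((A:377/32,C:423/32):103/48,J:17/48):267/64,H:437/64):123/64,(F:221/10,(L:5/3,V:25/3):52/5):451/64):1309/128,G:1309/128)
total length: 7067/64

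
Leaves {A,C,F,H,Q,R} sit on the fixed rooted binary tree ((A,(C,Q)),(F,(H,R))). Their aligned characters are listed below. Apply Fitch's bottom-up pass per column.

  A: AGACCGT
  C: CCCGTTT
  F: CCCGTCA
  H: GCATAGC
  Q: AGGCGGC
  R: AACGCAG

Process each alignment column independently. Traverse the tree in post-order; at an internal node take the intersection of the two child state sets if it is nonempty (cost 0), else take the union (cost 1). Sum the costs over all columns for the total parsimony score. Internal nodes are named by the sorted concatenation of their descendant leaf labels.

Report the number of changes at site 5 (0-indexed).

[col 0] CQ: children C:{C}, Q:{A} ∪→ {A,C}; cost 1
[col 0] ACQ: children A:{A}, CQ:{A,C} ∩→ {A}; cost 0
[col 0] HR: children H:{G}, R:{A} ∪→ {A,G}; cost 1
[col 0] FHR: children F:{C}, HR:{A,G} ∪→ {A,C,G}; cost 1
[col 0] ACFHQR: children ACQ:{A}, FHR:{A,C,G} ∩→ {A}; cost 0
[col 1] CQ: children C:{C}, Q:{G} ∪→ {C,G}; cost 1
[col 1] ACQ: children A:{G}, CQ:{C,G} ∩→ {G}; cost 0
[col 1] HR: children H:{C}, R:{A} ∪→ {A,C}; cost 1
[col 1] FHR: children F:{C}, HR:{A,C} ∩→ {C}; cost 0
[col 1] ACFHQR: children ACQ:{G}, FHR:{C} ∪→ {C,G}; cost 1
[col 2] CQ: children C:{C}, Q:{G} ∪→ {C,G}; cost 1
[col 2] ACQ: children A:{A}, CQ:{C,G} ∪→ {A,C,G}; cost 1
[col 2] HR: children H:{A}, R:{C} ∪→ {A,C}; cost 1
[col 2] FHR: children F:{C}, HR:{A,C} ∩→ {C}; cost 0
[col 2] ACFHQR: children ACQ:{A,C,G}, FHR:{C} ∩→ {C}; cost 0
[col 3] CQ: children C:{G}, Q:{C} ∪→ {C,G}; cost 1
[col 3] ACQ: children A:{C}, CQ:{C,G} ∩→ {C}; cost 0
[col 3] HR: children H:{T}, R:{G} ∪→ {G,T}; cost 1
[col 3] FHR: children F:{G}, HR:{G,T} ∩→ {G}; cost 0
[col 3] ACFHQR: children ACQ:{C}, FHR:{G} ∪→ {C,G}; cost 1
[col 4] CQ: children C:{T}, Q:{G} ∪→ {G,T}; cost 1
[col 4] ACQ: children A:{C}, CQ:{G,T} ∪→ {C,G,T}; cost 1
[col 4] HR: children H:{A}, R:{C} ∪→ {A,C}; cost 1
[col 4] FHR: children F:{T}, HR:{A,C} ∪→ {A,C,T}; cost 1
[col 4] ACFHQR: children ACQ:{C,G,T}, FHR:{A,C,T} ∩→ {C,T}; cost 0
[col 5] CQ: children C:{T}, Q:{G} ∪→ {G,T}; cost 1
[col 5] ACQ: children A:{G}, CQ:{G,T} ∩→ {G}; cost 0
[col 5] HR: children H:{G}, R:{A} ∪→ {A,G}; cost 1
[col 5] FHR: children F:{C}, HR:{A,G} ∪→ {A,C,G}; cost 1
[col 5] ACFHQR: children ACQ:{G}, FHR:{A,C,G} ∩→ {G}; cost 0
[col 6] CQ: children C:{T}, Q:{C} ∪→ {C,T}; cost 1
[col 6] ACQ: children A:{T}, CQ:{C,T} ∩→ {T}; cost 0
[col 6] HR: children H:{C}, R:{G} ∪→ {C,G}; cost 1
[col 6] FHR: children F:{A}, HR:{C,G} ∪→ {A,C,G}; cost 1
[col 6] ACFHQR: children ACQ:{T}, FHR:{A,C,G} ∪→ {A,C,G,T}; cost 1
per-site changes: [3, 3, 3, 3, 4, 3, 4]; total = 23

3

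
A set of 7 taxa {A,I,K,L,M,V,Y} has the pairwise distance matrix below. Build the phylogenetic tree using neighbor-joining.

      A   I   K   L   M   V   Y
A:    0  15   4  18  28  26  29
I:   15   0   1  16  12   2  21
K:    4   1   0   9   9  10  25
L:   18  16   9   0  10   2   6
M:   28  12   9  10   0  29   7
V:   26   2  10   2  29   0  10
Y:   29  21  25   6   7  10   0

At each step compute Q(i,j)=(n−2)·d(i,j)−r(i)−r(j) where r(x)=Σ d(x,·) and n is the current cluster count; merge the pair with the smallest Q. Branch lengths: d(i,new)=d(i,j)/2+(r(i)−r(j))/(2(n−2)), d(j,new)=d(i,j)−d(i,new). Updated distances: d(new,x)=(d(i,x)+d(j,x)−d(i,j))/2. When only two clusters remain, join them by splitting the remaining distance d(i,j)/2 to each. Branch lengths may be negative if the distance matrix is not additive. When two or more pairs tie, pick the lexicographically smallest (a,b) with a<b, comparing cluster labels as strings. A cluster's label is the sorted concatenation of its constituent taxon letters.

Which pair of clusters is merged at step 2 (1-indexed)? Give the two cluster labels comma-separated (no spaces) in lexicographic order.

iteration 1: select A,K (d=4, Q=-158); attach at lengths (41/5, -21/5); label the merged cluster AK
  updated: d(AK,I)=6, d(AK,L)=23/2, d(AK,M)=33/2, d(AK,V)=16, d(AK,Y)=25
iteration 2: select M,Y (d=7, Q=-231/2); attach at lengths (67/16, 45/16); label the merged cluster MY
  updated: d(AK,MY)=69/4, d(I,MY)=13, d(L,MY)=9/2, d(MY,V)=16
iteration 3: select L,MY (d=9/2, Q=-285/4); attach at lengths (-13/24, 121/24); label the merged cluster LMY
  updated: d(AK,LMY)=97/8, d(I,LMY)=49/4, d(LMY,V)=27/4
iteration 4: select AK,I (d=6, Q=-339/8); attach at lengths (207/32, -15/32); label the merged cluster AIK
  updated: d(AIK,LMY)=147/16, d(AIK,V)=6
iteration 5: select AIK,LMY (d=147/16, Q=-351/16); attach at lengths (135/32, 159/32); label the merged cluster AIKLMY
  updated: d(AIKLMY,V)=57/32
iteration 6: select AIKLMY,V (d=57/32); attach at lengths (57/64, 57/64); label the merged cluster AIKLMVY
final tree: ((((A:41/5,K:-21/5):207/32,I:-15/32):135/32,(L:-13/24,(M:67/16,Y:45/16):121/24):159/32):57/64,V:57/64)
total length: 1039/32

M,Y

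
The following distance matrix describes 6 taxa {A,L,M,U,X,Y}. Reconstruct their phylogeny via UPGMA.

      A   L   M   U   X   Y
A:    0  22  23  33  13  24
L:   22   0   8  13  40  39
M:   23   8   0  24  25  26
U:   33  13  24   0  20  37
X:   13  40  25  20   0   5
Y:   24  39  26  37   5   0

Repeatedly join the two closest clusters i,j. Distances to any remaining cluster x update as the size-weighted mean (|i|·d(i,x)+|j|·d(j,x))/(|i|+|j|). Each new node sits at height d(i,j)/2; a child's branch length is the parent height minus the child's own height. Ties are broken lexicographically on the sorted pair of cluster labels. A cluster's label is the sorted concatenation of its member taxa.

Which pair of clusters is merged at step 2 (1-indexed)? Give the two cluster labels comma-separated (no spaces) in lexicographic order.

L,M

iteration 1: select X,Y (d=5); attach at lengths (5/2, 5/2); label the merged cluster XY
  updated: d(A,XY)=37/2, d(L,XY)=79/2, d(M,XY)=51/2, d(U,XY)=57/2
iteration 2: select L,M (d=8); attach at lengths (4, 4); label the merged cluster LM
  updated: d(A,LM)=45/2, d(LM,U)=37/2, d(LM,XY)=65/2
iteration 3: select A,XY (d=37/2); attach at lengths (37/4, 27/4); label the merged cluster AXY
  updated: d(AXY,LM)=175/6, d(AXY,U)=30
iteration 4: select LM,U (d=37/2); attach at lengths (21/4, 37/4); label the merged cluster LMU
  updated: d(AXY,LMU)=265/9
iteration 5: select AXY,LMU (d=265/9); attach at lengths (197/36, 197/36); label the merged cluster ALMUXY
final tree: ((A:37/4,(X:5/2,Y:5/2):27/4):197/36,((L:4,M:4):21/4,U:37/4):197/36)
total length: 490/9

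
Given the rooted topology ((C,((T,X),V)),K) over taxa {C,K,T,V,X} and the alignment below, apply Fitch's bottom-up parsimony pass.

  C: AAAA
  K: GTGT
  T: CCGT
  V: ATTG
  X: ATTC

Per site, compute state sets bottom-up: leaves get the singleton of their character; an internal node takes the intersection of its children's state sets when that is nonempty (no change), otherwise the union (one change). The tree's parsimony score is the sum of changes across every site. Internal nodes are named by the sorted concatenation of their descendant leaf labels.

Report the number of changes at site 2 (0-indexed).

[col 0] TX: children T:{C}, X:{A} ∪→ {A,C}; cost 1
[col 0] TVX: children TX:{A,C}, V:{A} ∩→ {A}; cost 0
[col 0] CTVX: children C:{A}, TVX:{A} ∩→ {A}; cost 0
[col 0] CKTVX: children CTVX:{A}, K:{G} ∪→ {A,G}; cost 1
[col 1] TX: children T:{C}, X:{T} ∪→ {C,T}; cost 1
[col 1] TVX: children TX:{C,T}, V:{T} ∩→ {T}; cost 0
[col 1] CTVX: children C:{A}, TVX:{T} ∪→ {A,T}; cost 1
[col 1] CKTVX: children CTVX:{A,T}, K:{T} ∩→ {T}; cost 0
[col 2] TX: children T:{G}, X:{T} ∪→ {G,T}; cost 1
[col 2] TVX: children TX:{G,T}, V:{T} ∩→ {T}; cost 0
[col 2] CTVX: children C:{A}, TVX:{T} ∪→ {A,T}; cost 1
[col 2] CKTVX: children CTVX:{A,T}, K:{G} ∪→ {A,G,T}; cost 1
[col 3] TX: children T:{T}, X:{C} ∪→ {C,T}; cost 1
[col 3] TVX: children TX:{C,T}, V:{G} ∪→ {C,G,T}; cost 1
[col 3] CTVX: children C:{A}, TVX:{C,G,T} ∪→ {A,C,G,T}; cost 1
[col 3] CKTVX: children CTVX:{A,C,G,T}, K:{T} ∩→ {T}; cost 0
per-site changes: [2, 2, 3, 3]; total = 10

3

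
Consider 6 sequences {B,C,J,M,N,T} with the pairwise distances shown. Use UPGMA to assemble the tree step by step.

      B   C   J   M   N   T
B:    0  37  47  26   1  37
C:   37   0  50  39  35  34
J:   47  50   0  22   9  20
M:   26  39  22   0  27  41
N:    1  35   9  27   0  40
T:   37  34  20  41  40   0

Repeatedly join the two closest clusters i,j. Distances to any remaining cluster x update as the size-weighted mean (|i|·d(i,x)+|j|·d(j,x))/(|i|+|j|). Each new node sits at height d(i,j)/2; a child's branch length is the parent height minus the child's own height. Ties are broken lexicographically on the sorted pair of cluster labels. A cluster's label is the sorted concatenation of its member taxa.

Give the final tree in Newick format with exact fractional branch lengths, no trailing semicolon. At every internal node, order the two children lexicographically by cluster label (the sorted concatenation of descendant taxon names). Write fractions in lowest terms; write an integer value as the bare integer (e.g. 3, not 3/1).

((((B:1/2,N:1/2):51/4,M:53/4):37/12,(J:10,T:10):19/3):19/6,C:39/2)

iteration 1: select B,N (d=1); attach at lengths (1/2, 1/2); label the merged cluster BN
  updated: d(BN,C)=36, d(BN,J)=28, d(BN,M)=53/2, d(BN,T)=77/2
iteration 2: select J,T (d=20); attach at lengths (10, 10); label the merged cluster JT
  updated: d(BN,JT)=133/4, d(C,JT)=42, d(JT,M)=63/2
iteration 3: select BN,M (d=53/2); attach at lengths (51/4, 53/4); label the merged cluster BMN
  updated: d(BMN,C)=37, d(BMN,JT)=98/3
iteration 4: select BMN,JT (d=98/3); attach at lengths (37/12, 19/3); label the merged cluster BJMNT
  updated: d(BJMNT,C)=39
iteration 5: select BJMNT,C (d=39); attach at lengths (19/6, 39/2); label the merged cluster BCJMNT
final tree: ((((B:1/2,N:1/2):51/4,M:53/4):37/12,(J:10,T:10):19/3):19/6,C:39/2)
total length: 949/12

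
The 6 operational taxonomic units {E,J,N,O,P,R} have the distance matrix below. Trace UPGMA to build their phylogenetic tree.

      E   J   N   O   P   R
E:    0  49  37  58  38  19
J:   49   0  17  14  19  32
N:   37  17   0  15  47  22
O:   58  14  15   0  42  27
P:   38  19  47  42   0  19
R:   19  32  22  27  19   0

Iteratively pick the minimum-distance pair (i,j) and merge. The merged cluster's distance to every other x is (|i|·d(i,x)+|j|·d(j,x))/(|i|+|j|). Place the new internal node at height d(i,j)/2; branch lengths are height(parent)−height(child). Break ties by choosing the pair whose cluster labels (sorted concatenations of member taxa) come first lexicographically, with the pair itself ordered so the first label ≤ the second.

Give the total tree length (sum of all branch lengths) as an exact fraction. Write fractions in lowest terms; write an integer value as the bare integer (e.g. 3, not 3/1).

iteration 1: select J,O (d=14); attach at lengths (7, 7); label the merged cluster JO
  updated: d(E,JO)=107/2, d(JO,N)=16, d(JO,P)=61/2, d(JO,R)=59/2
iteration 2: select JO,N (d=16); attach at lengths (1, 8); label the merged cluster JNO
  updated: d(E,JNO)=48, d(JNO,P)=36, d(JNO,R)=27
iteration 3: select E,R (d=19); attach at lengths (19/2, 19/2); label the merged cluster ER
  updated: d(ER,JNO)=75/2, d(ER,P)=57/2
iteration 4: select ER,P (d=57/2); attach at lengths (19/4, 57/4); label the merged cluster EPR
  updated: d(EPR,JNO)=37
iteration 5: select EPR,JNO (d=37); attach at lengths (17/4, 21/2); label the merged cluster EJNOPR
final tree: (((E:19/2,R:19/2):19/4,P:57/4):17/4,((J:7,O:7):1,N:8):21/2)
total length: 303/4

303/4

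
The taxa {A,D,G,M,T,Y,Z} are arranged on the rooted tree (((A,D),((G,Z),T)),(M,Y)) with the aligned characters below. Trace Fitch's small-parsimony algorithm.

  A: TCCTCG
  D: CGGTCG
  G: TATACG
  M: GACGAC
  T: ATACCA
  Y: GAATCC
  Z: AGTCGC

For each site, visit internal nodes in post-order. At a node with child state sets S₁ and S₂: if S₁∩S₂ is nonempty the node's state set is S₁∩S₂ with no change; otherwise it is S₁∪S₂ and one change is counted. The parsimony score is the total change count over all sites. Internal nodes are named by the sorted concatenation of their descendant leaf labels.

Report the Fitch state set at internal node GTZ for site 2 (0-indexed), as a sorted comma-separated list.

A,T

site 0, node AD: A={T} ∪ D={C} → {C,T} (+1)
site 0, node GZ: G={T} ∪ Z={A} → {A,T} (+1)
site 0, node GTZ: GZ={A,T} ∩ T={A} → {A} (+0)
site 0, node ADGTZ: AD={C,T} ∪ GTZ={A} → {A,C,T} (+1)
site 0, node MY: M={G} ∩ Y={G} → {G} (+0)
site 0, node ADGMTYZ: ADGTZ={A,C,T} ∪ MY={G} → {A,C,G,T} (+1)
site 1, node AD: A={C} ∪ D={G} → {C,G} (+1)
site 1, node GZ: G={A} ∪ Z={G} → {A,G} (+1)
site 1, node GTZ: GZ={A,G} ∪ T={T} → {A,G,T} (+1)
site 1, node ADGTZ: AD={C,G} ∩ GTZ={A,G,T} → {G} (+0)
site 1, node MY: M={A} ∩ Y={A} → {A} (+0)
site 1, node ADGMTYZ: ADGTZ={G} ∪ MY={A} → {A,G} (+1)
site 2, node AD: A={C} ∪ D={G} → {C,G} (+1)
site 2, node GZ: G={T} ∩ Z={T} → {T} (+0)
site 2, node GTZ: GZ={T} ∪ T={A} → {A,T} (+1)
site 2, node ADGTZ: AD={C,G} ∪ GTZ={A,T} → {A,C,G,T} (+1)
site 2, node MY: M={C} ∪ Y={A} → {A,C} (+1)
site 2, node ADGMTYZ: ADGTZ={A,C,G,T} ∩ MY={A,C} → {A,C} (+0)
site 3, node AD: A={T} ∩ D={T} → {T} (+0)
site 3, node GZ: G={A} ∪ Z={C} → {A,C} (+1)
site 3, node GTZ: GZ={A,C} ∩ T={C} → {C} (+0)
site 3, node ADGTZ: AD={T} ∪ GTZ={C} → {C,T} (+1)
site 3, node MY: M={G} ∪ Y={T} → {G,T} (+1)
site 3, node ADGMTYZ: ADGTZ={C,T} ∩ MY={G,T} → {T} (+0)
site 4, node AD: A={C} ∩ D={C} → {C} (+0)
site 4, node GZ: G={C} ∪ Z={G} → {C,G} (+1)
site 4, node GTZ: GZ={C,G} ∩ T={C} → {C} (+0)
site 4, node ADGTZ: AD={C} ∩ GTZ={C} → {C} (+0)
site 4, node MY: M={A} ∪ Y={C} → {A,C} (+1)
site 4, node ADGMTYZ: ADGTZ={C} ∩ MY={A,C} → {C} (+0)
site 5, node AD: A={G} ∩ D={G} → {G} (+0)
site 5, node GZ: G={G} ∪ Z={C} → {C,G} (+1)
site 5, node GTZ: GZ={C,G} ∪ T={A} → {A,C,G} (+1)
site 5, node ADGTZ: AD={G} ∩ GTZ={A,C,G} → {G} (+0)
site 5, node MY: M={C} ∩ Y={C} → {C} (+0)
site 5, node ADGMTYZ: ADGTZ={G} ∪ MY={C} → {C,G} (+1)
per-site changes: [4, 4, 4, 3, 2, 3]; total = 20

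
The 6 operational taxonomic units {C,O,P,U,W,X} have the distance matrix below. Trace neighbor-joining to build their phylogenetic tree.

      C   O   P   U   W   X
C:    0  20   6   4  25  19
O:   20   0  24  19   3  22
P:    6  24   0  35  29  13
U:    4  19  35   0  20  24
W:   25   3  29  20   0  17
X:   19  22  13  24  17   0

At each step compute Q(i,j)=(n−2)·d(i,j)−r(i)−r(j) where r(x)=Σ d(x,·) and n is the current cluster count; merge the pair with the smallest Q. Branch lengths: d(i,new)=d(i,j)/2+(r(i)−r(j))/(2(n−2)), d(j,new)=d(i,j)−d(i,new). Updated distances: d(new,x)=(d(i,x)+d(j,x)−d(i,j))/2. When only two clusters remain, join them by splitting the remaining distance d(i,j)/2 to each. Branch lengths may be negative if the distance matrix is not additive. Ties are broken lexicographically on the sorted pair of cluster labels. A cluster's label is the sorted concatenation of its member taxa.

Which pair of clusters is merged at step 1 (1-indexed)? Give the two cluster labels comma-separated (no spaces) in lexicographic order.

O,W

1. join O+W (d=3, Q=-170) ⇒ OW; edges |O|=3/4, |W|=9/4
  updated: d(C,OW)=21, d(OW,P)=25, d(OW,U)=18, d(OW,X)=18
2. join C+U (d=4, Q=-119) ⇒ CU; edges |C|=-19/6, |U|=43/6
  updated: d(CU,OW)=35/2, d(CU,P)=37/2, d(CU,X)=39/2
3. join CU+OW (d=35/2, Q=-81) ⇒ COUW; edges |CU|=15/2, |OW|=10
  updated: d(COUW,P)=13, d(COUW,X)=10
4. join COUW+P (d=13, Q=-36) ⇒ COPUW; edges |COUW|=5, |P|=8
  updated: d(COPUW,X)=5
5. join COPUW+X (d=5) ⇒ COPUWX; edges |COPUW|=5/2, |X|=5/2
final tree: ((((C:-19/6,U:43/6):15/2,(O:3/4,W:9/4):10):5,P:8):5/2,X:5/2)
total length: 85/2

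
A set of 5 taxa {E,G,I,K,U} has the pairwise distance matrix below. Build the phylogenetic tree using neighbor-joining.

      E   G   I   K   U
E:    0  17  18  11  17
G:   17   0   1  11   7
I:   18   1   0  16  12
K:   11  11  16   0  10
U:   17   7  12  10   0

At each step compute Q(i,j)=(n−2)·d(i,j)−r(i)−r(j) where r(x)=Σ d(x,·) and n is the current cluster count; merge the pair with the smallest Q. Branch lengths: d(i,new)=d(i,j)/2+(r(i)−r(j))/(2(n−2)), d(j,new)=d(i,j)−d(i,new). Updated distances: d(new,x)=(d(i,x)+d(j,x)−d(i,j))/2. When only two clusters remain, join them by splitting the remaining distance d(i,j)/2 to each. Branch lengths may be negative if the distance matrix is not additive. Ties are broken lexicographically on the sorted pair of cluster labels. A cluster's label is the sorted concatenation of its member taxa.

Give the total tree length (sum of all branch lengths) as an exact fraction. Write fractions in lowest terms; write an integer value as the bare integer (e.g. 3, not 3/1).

101/4

step 1: merge (G,I) at d=1, Q=-80; branch lengths G→-4/3, I→7/3; new cluster GI
  updated: d(E,GI)=17, d(GI,K)=13, d(GI,U)=9
step 2: merge (E,K) at d=11, Q=-57; branch lengths E→33/4, K→11/4; new cluster EK
  updated: d(EK,GI)=19/2, d(EK,U)=8
step 3: merge (EK,GI) at d=19/2, Q=-53/2; branch lengths EK→17/4, GI→21/4; new cluster EGIK
  updated: d(EGIK,U)=15/4
step 4: merge (EGIK,U) at d=15/4; branch lengths EGIK→15/8, U→15/8; new cluster EGIKU
final tree: (((E:33/4,K:11/4):17/4,(G:-4/3,I:7/3):21/4):15/8,U:15/8)
total length: 101/4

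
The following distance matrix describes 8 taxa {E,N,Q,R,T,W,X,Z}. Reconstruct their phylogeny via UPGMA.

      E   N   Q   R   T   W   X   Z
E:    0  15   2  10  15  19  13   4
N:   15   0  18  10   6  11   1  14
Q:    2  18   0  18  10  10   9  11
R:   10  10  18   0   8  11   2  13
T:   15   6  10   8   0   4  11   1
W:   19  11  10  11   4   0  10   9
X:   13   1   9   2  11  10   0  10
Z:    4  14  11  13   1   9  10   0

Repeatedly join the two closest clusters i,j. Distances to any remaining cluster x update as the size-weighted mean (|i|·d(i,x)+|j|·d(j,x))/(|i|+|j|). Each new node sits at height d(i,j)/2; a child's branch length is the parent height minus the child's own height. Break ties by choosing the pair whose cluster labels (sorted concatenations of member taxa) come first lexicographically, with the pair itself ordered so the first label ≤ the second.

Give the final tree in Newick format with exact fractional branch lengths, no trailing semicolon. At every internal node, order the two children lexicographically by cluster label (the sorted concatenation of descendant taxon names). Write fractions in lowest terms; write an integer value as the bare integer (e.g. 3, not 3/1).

step 1: merge (N,X) at d=1; branch lengths N→1/2, X→1/2; new cluster NX
  updated: d(E,NX)=14, d(NX,Q)=27/2, d(NX,R)=6, d(NX,T)=17/2, d(NX,W)=21/2, d(NX,Z)=12
step 2: merge (T,Z) at d=1; branch lengths T→1/2, Z→1/2; new cluster TZ
  updated: d(E,TZ)=19/2, d(NX,TZ)=41/4, d(Q,TZ)=21/2, d(R,TZ)=21/2, d(TZ,W)=13/2
step 3: merge (E,Q) at d=2; branch lengths E→1, Q→1; new cluster EQ
  updated: d(EQ,NX)=55/4, d(EQ,R)=14, d(EQ,TZ)=10, d(EQ,W)=29/2
step 4: merge (NX,R) at d=6; branch lengths NX→5/2, R→3; new cluster NRX
  updated: d(EQ,NRX)=83/6, d(NRX,TZ)=31/3, d(NRX,W)=32/3
step 5: merge (TZ,W) at d=13/2; branch lengths TZ→11/4, W→13/4; new cluster TWZ
  updated: d(EQ,TWZ)=23/2, d(NRX,TWZ)=94/9
step 6: merge (NRX,TWZ) at d=94/9; branch lengths NRX→20/9, TWZ→71/36; new cluster NRTWXZ
  updated: d(EQ,NRTWXZ)=38/3
step 7: merge (EQ,NRTWXZ) at d=38/3; branch lengths EQ→16/3, NRTWXZ→10/9; new cluster ENQRTWXZ
final tree: ((E:1,Q:1):16/3,(((N:1/2,X:1/2):5/2,R:3):20/9,((T:1/2,Z:1/2):11/4,W:13/4):71/36):10/9)
total length: 941/36

((E:1,Q:1):16/3,(((N:1/2,X:1/2):5/2,R:3):20/9,((T:1/2,Z:1/2):11/4,W:13/4):71/36):10/9)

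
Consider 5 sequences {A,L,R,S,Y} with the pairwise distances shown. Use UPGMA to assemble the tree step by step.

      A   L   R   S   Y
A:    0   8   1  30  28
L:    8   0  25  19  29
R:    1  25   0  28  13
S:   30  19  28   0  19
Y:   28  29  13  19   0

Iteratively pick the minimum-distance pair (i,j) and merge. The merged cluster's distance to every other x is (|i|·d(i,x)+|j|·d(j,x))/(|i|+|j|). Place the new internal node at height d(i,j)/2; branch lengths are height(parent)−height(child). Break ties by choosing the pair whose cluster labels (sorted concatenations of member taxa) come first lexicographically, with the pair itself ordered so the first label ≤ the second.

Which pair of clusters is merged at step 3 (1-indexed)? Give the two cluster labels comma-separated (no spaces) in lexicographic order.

step 1: merge (A,R) at d=1; branch lengths A→1/2, R→1/2; new cluster AR
  updated: d(AR,L)=33/2, d(AR,S)=29, d(AR,Y)=41/2
step 2: merge (AR,L) at d=33/2; branch lengths AR→31/4, L→33/4; new cluster ALR
  updated: d(ALR,S)=77/3, d(ALR,Y)=70/3
step 3: merge (S,Y) at d=19; branch lengths S→19/2, Y→19/2; new cluster SY
  updated: d(ALR,SY)=49/2
step 4: merge (ALR,SY) at d=49/2; branch lengths ALR→4, SY→11/4; new cluster ALRSY
final tree: (((A:1/2,R:1/2):31/4,L:33/4):4,(S:19/2,Y:19/2):11/4)
total length: 171/4

S,Y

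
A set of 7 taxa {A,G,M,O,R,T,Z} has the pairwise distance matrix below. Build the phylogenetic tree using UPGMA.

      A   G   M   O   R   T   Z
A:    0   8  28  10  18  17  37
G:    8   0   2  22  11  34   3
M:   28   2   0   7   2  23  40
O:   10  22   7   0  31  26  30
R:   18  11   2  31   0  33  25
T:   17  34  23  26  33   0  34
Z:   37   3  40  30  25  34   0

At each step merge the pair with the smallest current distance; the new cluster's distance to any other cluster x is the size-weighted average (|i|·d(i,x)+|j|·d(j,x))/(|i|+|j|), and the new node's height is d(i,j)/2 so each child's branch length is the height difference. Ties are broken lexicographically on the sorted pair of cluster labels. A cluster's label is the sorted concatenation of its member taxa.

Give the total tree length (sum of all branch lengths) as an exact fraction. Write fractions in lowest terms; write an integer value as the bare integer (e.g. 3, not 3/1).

step 1: merge (G,M) at d=2; branch lengths G→1, M→1; new cluster GM
  updated: d(A,GM)=18, d(GM,O)=29/2, d(GM,R)=13/2, d(GM,T)=57/2, d(GM,Z)=43/2
step 2: merge (GM,R) at d=13/2; branch lengths GM→9/4, R→13/4; new cluster GMR
  updated: d(A,GMR)=18, d(GMR,O)=20, d(GMR,T)=30, d(GMR,Z)=68/3
step 3: merge (A,O) at d=10; branch lengths A→5, O→5; new cluster AO
  updated: d(AO,GMR)=19, d(AO,T)=43/2, d(AO,Z)=67/2
step 4: merge (AO,GMR) at d=19; branch lengths AO→9/2, GMR→25/4; new cluster AGMOR
  updated: d(AGMOR,T)=133/5, d(AGMOR,Z)=27
step 5: merge (AGMOR,T) at d=133/5; branch lengths AGMOR→19/5, T→133/10; new cluster AGMORT
  updated: d(AGMORT,Z)=169/6
step 6: merge (AGMORT,Z) at d=169/6; branch lengths AGMORT→47/60, Z→169/12; new cluster AGMORTZ
final tree: ((((A:5,O:5):9/2,((G:1,M:1):9/4,R:13/4):25/4):19/5,T:133/10):47/60,Z:169/12)
total length: 3613/60

3613/60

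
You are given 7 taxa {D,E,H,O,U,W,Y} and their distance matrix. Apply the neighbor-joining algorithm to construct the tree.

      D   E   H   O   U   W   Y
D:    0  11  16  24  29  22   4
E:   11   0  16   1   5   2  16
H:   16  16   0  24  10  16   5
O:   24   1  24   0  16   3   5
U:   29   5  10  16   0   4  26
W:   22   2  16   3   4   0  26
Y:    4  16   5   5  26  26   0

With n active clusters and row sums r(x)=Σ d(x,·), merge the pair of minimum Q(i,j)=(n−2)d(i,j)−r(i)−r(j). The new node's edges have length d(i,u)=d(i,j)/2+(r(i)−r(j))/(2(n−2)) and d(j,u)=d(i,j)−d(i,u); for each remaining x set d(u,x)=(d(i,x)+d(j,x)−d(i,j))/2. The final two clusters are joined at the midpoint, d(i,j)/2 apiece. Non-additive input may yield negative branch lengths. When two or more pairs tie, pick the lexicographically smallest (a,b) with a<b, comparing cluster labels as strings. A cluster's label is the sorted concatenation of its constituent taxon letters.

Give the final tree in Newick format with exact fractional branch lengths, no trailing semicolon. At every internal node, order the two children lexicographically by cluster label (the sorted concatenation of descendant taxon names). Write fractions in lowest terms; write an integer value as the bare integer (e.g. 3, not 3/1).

(((((D:22/5,Y:-2/5):79/16,H:57/16):155/16,(U:107/24,W:-11/24):39/16):25/16,E:-17/8):25/16,O:25/16)

1. join D+Y (d=4, Q=-168) ⇒ DY; edges |D|=22/5, |Y|=-2/5
  updated: d(DY,E)=23/2, d(DY,H)=17/2, d(DY,O)=25/2, d(DY,U)=51/2, d(DY,W)=22
2. join DY+H (d=17/2, Q=-241/2) ⇒ DHY; edges |DY|=79/16, |H|=57/16
  updated: d(DHY,E)=19/2, d(DHY,O)=14, d(DHY,U)=27/2, d(DHY,W)=59/4
3. join U+W (d=4, Q=-201/4) ⇒ UW; edges |U|=107/24, |W|=-11/24
  updated: d(DHY,UW)=97/8, d(E,UW)=3/2, d(O,UW)=15/2
4. join DHY+UW (d=97/8, Q=-65/2) ⇒ DHUWY; edges |DHY|=155/16, |UW|=39/16
  updated: d(DHUWY,E)=-9/16, d(DHUWY,O)=75/16
5. join DHUWY+E (d=-9/16, Q=-41/8) ⇒ DEHUWY; edges |DHUWY|=25/16, |E|=-17/8
  updated: d(DEHUWY,O)=25/8
6. join DEHUWY+O (d=25/8) ⇒ DEHOUWY; edges |DEHUWY|=25/16, |O|=25/16
final tree: (((((D:22/5,Y:-2/5):79/16,H:57/16):155/16,(U:107/24,W:-11/24):39/16):25/16,E:-17/8):25/16,O:25/16)
total length: 499/16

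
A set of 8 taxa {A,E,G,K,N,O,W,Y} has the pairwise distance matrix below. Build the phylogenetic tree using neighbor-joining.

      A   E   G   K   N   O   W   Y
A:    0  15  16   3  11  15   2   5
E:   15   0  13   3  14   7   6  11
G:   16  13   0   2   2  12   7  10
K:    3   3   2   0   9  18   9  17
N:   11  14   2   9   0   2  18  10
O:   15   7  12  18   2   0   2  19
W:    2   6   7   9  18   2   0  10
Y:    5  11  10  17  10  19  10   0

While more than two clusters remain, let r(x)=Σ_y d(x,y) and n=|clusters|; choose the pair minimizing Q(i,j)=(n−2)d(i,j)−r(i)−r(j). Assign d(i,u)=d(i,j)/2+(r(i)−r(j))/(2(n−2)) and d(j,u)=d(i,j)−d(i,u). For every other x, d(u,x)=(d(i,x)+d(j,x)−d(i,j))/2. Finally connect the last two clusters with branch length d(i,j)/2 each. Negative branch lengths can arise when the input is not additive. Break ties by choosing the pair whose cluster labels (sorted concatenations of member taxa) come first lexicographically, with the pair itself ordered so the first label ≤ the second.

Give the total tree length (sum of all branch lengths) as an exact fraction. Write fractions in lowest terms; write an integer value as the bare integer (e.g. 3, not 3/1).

1. join N+O (d=2, Q=-129) ⇒ NO; edges |N|=1/4, |O|=7/4
  updated: d(A,NO)=12, d(E,NO)=19/2, d(G,NO)=6, d(K,NO)=25/2, d(NO,W)=9, d(NO,Y)=27/2
2. join A+Y (d=5, Q=-189/2) ⇒ AY; edges |A|=23/20, |Y|=77/20
  updated: d(AY,E)=21/2, d(AY,G)=21/2, d(AY,K)=15/2, d(AY,NO)=41/4, d(AY,W)=7/2
3. join G+K (d=2, Q=-129/2) ⇒ GK; edges |G|=25/16, |K|=7/16
  updated: d(AY,GK)=8, d(E,GK)=7, d(GK,NO)=33/4, d(GK,W)=7
4. join AY+W (d=7/2, Q=-189/4) ⇒ AWY; edges |AY|=23/8, |W|=5/8
  updated: d(AWY,E)=13/2, d(AWY,GK)=23/4, d(AWY,NO)=63/8
5. join AWY+E (d=13/2, Q=-241/8) ⇒ AEWY; edges |AWY|=81/32, |E|=127/32
  updated: d(AEWY,GK)=25/8, d(AEWY,NO)=87/16
6. join AEWY+GK (d=25/8, Q=-269/16) ⇒ AEGKWY; edges |AEWY|=5/32, |GK|=95/32
  updated: d(AEGKWY,NO)=169/32
7. join AEGKWY+NO (d=169/32) ⇒ AEGKNOWY; edges |AEGKWY|=169/64, |NO|=169/64
final tree: (((((A:23/20,Y:77/20):23/8,W:5/8):81/32,E:127/32):5/32,(G:25/16,K:7/16):95/32):169/64,(N:1/4,O:7/4):169/64)
total length: 877/32

877/32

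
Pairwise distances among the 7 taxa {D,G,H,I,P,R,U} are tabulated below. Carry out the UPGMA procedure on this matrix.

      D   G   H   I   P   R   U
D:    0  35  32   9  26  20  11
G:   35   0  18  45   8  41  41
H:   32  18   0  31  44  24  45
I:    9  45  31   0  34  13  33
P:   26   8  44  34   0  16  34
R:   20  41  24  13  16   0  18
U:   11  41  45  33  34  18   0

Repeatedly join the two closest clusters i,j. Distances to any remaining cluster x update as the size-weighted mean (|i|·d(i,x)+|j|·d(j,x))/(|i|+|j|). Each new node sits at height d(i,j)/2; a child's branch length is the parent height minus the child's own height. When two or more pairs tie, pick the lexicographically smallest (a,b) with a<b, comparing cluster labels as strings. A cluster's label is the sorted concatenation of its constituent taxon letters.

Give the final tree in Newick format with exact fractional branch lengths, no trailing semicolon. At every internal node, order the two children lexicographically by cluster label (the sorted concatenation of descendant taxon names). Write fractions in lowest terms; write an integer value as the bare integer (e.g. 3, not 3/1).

iteration 1: select G,P (d=8); attach at lengths (4, 4); label the merged cluster GP
  updated: d(D,GP)=61/2, d(GP,H)=31, d(GP,I)=79/2, d(GP,R)=57/2, d(GP,U)=75/2
iteration 2: select D,I (d=9); attach at lengths (9/2, 9/2); label the merged cluster DI
  updated: d(DI,GP)=35, d(DI,H)=63/2, d(DI,R)=33/2, d(DI,U)=22
iteration 3: select DI,R (d=33/2); attach at lengths (15/4, 33/4); label the merged cluster DIR
  updated: d(DIR,GP)=197/6, d(DIR,H)=29, d(DIR,U)=62/3
iteration 4: select DIR,U (d=62/3); attach at lengths (25/12, 31/3); label the merged cluster DIRU
  updated: d(DIRU,GP)=34, d(DIRU,H)=33
iteration 5: select GP,H (d=31); attach at lengths (23/2, 31/2); label the merged cluster GHP
  updated: d(DIRU,GHP)=101/3
iteration 6: select DIRU,GHP (d=101/3); attach at lengths (13/2, 4/3); label the merged cluster DGHIPRU
final tree: ((((D:9/2,I:9/2):15/4,R:33/4):25/12,U:31/3):13/2,((G:4,P:4):23/2,H:31/2):4/3)
total length: 305/4

((((D:9/2,I:9/2):15/4,R:33/4):25/12,U:31/3):13/2,((G:4,P:4):23/2,H:31/2):4/3)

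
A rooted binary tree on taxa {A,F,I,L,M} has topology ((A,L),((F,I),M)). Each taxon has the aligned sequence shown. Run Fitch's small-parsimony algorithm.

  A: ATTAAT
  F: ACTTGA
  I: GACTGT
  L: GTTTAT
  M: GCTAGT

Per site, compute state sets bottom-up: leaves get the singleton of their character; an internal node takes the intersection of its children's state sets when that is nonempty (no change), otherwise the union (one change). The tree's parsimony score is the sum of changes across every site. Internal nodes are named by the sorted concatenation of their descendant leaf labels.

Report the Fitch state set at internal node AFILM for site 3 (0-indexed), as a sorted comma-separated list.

A,T

site 0, node AL: A={A} ∪ L={G} → {A,G} (+1)
site 0, node FI: F={A} ∪ I={G} → {A,G} (+1)
site 0, node FIM: FI={A,G} ∩ M={G} → {G} (+0)
site 0, node AFILM: AL={A,G} ∩ FIM={G} → {G} (+0)
site 1, node AL: A={T} ∩ L={T} → {T} (+0)
site 1, node FI: F={C} ∪ I={A} → {A,C} (+1)
site 1, node FIM: FI={A,C} ∩ M={C} → {C} (+0)
site 1, node AFILM: AL={T} ∪ FIM={C} → {C,T} (+1)
site 2, node AL: A={T} ∩ L={T} → {T} (+0)
site 2, node FI: F={T} ∪ I={C} → {C,T} (+1)
site 2, node FIM: FI={C,T} ∩ M={T} → {T} (+0)
site 2, node AFILM: AL={T} ∩ FIM={T} → {T} (+0)
site 3, node AL: A={A} ∪ L={T} → {A,T} (+1)
site 3, node FI: F={T} ∩ I={T} → {T} (+0)
site 3, node FIM: FI={T} ∪ M={A} → {A,T} (+1)
site 3, node AFILM: AL={A,T} ∩ FIM={A,T} → {A,T} (+0)
site 4, node AL: A={A} ∩ L={A} → {A} (+0)
site 4, node FI: F={G} ∩ I={G} → {G} (+0)
site 4, node FIM: FI={G} ∩ M={G} → {G} (+0)
site 4, node AFILM: AL={A} ∪ FIM={G} → {A,G} (+1)
site 5, node AL: A={T} ∩ L={T} → {T} (+0)
site 5, node FI: F={A} ∪ I={T} → {A,T} (+1)
site 5, node FIM: FI={A,T} ∩ M={T} → {T} (+0)
site 5, node AFILM: AL={T} ∩ FIM={T} → {T} (+0)
per-site changes: [2, 2, 1, 2, 1, 1]; total = 9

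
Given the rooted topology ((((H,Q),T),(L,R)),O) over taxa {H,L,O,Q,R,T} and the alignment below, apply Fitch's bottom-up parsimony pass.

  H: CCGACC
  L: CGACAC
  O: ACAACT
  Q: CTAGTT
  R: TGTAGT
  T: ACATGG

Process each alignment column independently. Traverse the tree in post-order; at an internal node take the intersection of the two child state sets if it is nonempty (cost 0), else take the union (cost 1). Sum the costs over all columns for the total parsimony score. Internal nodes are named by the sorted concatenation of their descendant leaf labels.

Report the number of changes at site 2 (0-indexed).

HQ@0: {C} ∩ {C} = {C} (intersection, +0)
HQT@0: {C} ∪ {A} = {A,C} (union, +1)
LR@0: {C} ∪ {T} = {C,T} (union, +1)
HLQRT@0: {A,C} ∩ {C,T} = {C} (intersection, +0)
HLOQRT@0: {C} ∪ {A} = {A,C} (union, +1)
HQ@1: {C} ∪ {T} = {C,T} (union, +1)
HQT@1: {C,T} ∩ {C} = {C} (intersection, +0)
LR@1: {G} ∩ {G} = {G} (intersection, +0)
HLQRT@1: {C} ∪ {G} = {C,G} (union, +1)
HLOQRT@1: {C,G} ∩ {C} = {C} (intersection, +0)
HQ@2: {G} ∪ {A} = {A,G} (union, +1)
HQT@2: {A,G} ∩ {A} = {A} (intersection, +0)
LR@2: {A} ∪ {T} = {A,T} (union, +1)
HLQRT@2: {A} ∩ {A,T} = {A} (intersection, +0)
HLOQRT@2: {A} ∩ {A} = {A} (intersection, +0)
HQ@3: {A} ∪ {G} = {A,G} (union, +1)
HQT@3: {A,G} ∪ {T} = {A,G,T} (union, +1)
LR@3: {C} ∪ {A} = {A,C} (union, +1)
HLQRT@3: {A,G,T} ∩ {A,C} = {A} (intersection, +0)
HLOQRT@3: {A} ∩ {A} = {A} (intersection, +0)
HQ@4: {C} ∪ {T} = {C,T} (union, +1)
HQT@4: {C,T} ∪ {G} = {C,G,T} (union, +1)
LR@4: {A} ∪ {G} = {A,G} (union, +1)
HLQRT@4: {C,G,T} ∩ {A,G} = {G} (intersection, +0)
HLOQRT@4: {G} ∪ {C} = {C,G} (union, +1)
HQ@5: {C} ∪ {T} = {C,T} (union, +1)
HQT@5: {C,T} ∪ {G} = {C,G,T} (union, +1)
LR@5: {C} ∪ {T} = {C,T} (union, +1)
HLQRT@5: {C,G,T} ∩ {C,T} = {C,T} (intersection, +0)
HLOQRT@5: {C,T} ∩ {T} = {T} (intersection, +0)
per-site changes: [3, 2, 2, 3, 4, 3]; total = 17

2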